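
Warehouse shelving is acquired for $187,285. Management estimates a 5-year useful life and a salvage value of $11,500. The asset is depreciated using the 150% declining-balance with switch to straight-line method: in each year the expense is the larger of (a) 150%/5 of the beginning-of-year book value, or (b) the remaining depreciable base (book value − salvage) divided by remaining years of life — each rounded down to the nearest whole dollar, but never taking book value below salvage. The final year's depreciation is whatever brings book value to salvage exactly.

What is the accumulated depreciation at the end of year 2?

$95,515

Depreciable base = $187,285 − $11,500 = $175,785.
Year 1: DB = ⌊$187,285 × 150%/5⌋ = $56,185; SL = ⌊$175,785/5⌋ = $35,157 → take DB $56,185. Book value $131,100.
Year 2: DB = ⌊$131,100 × 150%/5⌋ = $39,330; SL = ⌊$119,600/4⌋ = $29,900 → take DB $39,330. Book value $91,770.
Accumulated through year 2 = $187,285 − $91,770 = $95,515.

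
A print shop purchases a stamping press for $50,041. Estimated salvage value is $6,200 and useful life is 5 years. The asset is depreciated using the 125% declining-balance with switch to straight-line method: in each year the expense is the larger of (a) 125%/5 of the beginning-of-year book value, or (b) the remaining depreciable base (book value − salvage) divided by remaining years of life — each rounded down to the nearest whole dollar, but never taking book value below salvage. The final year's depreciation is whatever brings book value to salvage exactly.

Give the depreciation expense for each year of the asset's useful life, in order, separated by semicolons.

$12,510; $9,382; $7,316; $7,316; $7,317

Depreciable base = $50,041 − $6,200 = $43,841.
Year 1: DB = ⌊$50,041 × 125%/5⌋ = $12,510; SL = ⌊$43,841/5⌋ = $8,768 → take DB $12,510. Book value $37,531.
Year 2: DB = ⌊$37,531 × 125%/5⌋ = $9,382; SL = ⌊$31,331/4⌋ = $7,832 → take DB $9,382. Book value $28,149.
Year 3: DB = ⌊$28,149 × 125%/5⌋ = $7,037; SL = ⌊$21,949/3⌋ = $7,316 → take SL $7,316. Book value $20,833.
Year 4: DB = ⌊$20,833 × 125%/5⌋ = $5,208; SL = ⌊$14,633/2⌋ = $7,316 → take SL $7,316. Book value $13,517.
Year 5 (final): $13,517 − $6,200 = $7,317. Book value $6,200.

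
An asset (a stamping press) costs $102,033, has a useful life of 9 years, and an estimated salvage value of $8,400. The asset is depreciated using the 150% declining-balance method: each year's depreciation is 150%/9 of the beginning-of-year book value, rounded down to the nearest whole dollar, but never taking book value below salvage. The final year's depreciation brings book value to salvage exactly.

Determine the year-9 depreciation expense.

Depreciable base = $102,033 − $8,400 = $93,633.
Year 1: ⌊$102,033 × 150%/9⌋ = $17,005. Book value $85,028.
Year 2: ⌊$85,028 × 150%/9⌋ = $14,171. Book value $70,857.
Year 3: ⌊$70,857 × 150%/9⌋ = $11,809. Book value $59,048.
Year 4: ⌊$59,048 × 150%/9⌋ = $9,841. Book value $49,207.
Year 5: ⌊$49,207 × 150%/9⌋ = $8,201. Book value $41,006.
Year 6: ⌊$41,006 × 150%/9⌋ = $6,834. Book value $34,172.
Year 7: ⌊$34,172 × 150%/9⌋ = $5,695. Book value $28,477.
Year 8: ⌊$28,477 × 150%/9⌋ = $4,746. Book value $23,731.
Year 9 (final): $23,731 − $8,400 = $15,331. Book value $8,400.

$15,331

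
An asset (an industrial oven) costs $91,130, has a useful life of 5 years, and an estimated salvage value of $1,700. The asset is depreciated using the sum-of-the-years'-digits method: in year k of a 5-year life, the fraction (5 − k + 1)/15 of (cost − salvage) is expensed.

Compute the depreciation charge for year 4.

$11,924

Depreciable base = $91,130 − $1,700 = $89,430.
Sum of the years' digits = 5+4+3+2+1 = 15.
Year 1: $89,430 × 5/15 = $29,810. Book value $61,320.
Year 2: $89,430 × 4/15 = $23,848. Book value $37,472.
Year 3: $89,430 × 3/15 = $17,886. Book value $19,586.
Year 4: $89,430 × 2/15 = $11,924. Book value $7,662.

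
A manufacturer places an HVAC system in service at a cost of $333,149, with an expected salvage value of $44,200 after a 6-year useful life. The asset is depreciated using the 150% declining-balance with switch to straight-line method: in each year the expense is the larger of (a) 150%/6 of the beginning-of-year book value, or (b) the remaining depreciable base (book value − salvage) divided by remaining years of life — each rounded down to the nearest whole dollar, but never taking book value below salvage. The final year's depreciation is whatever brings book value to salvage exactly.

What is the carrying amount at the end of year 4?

Depreciable base = $333,149 − $44,200 = $288,949.
Year 1: DB = ⌊$333,149 × 150%/6⌋ = $83,287; SL = ⌊$288,949/6⌋ = $48,158 → take DB $83,287. Book value $249,862.
Year 2: DB = ⌊$249,862 × 150%/6⌋ = $62,465; SL = ⌊$205,662/5⌋ = $41,132 → take DB $62,465. Book value $187,397.
Year 3: DB = ⌊$187,397 × 150%/6⌋ = $46,849; SL = ⌊$143,197/4⌋ = $35,799 → take DB $46,849. Book value $140,548.
Year 4: DB = ⌊$140,548 × 150%/6⌋ = $35,137; SL = ⌊$96,348/3⌋ = $32,116 → take DB $35,137. Book value $105,411.

$105,411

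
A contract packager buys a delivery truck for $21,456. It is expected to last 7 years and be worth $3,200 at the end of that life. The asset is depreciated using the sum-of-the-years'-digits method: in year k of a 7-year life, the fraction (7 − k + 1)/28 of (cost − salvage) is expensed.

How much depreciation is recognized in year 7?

Depreciable base = $21,456 − $3,200 = $18,256.
Sum of the years' digits = 7+6+5+4+3+2+1 = 28.
Year 1: $18,256 × 7/28 = $4,564. Book value $16,892.
Year 2: $18,256 × 6/28 = $3,912. Book value $12,980.
Year 3: $18,256 × 5/28 = $3,260. Book value $9,720.
Year 4: $18,256 × 4/28 = $2,608. Book value $7,112.
Year 5: $18,256 × 3/28 = $1,956. Book value $5,156.
Year 6: $18,256 × 2/28 = $1,304. Book value $3,852.
Year 7: $18,256 × 1/28 = $652. Book value $3,200.

$652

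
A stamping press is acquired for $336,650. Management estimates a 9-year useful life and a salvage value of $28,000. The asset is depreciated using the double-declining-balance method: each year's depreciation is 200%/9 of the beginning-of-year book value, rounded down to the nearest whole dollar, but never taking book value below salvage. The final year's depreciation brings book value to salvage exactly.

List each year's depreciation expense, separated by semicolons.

Depreciable base = $336,650 − $28,000 = $308,650.
Year 1: ⌊$336,650 × 200%/9⌋ = $74,811. Book value $261,839.
Year 2: ⌊$261,839 × 200%/9⌋ = $58,186. Book value $203,653.
Year 3: ⌊$203,653 × 200%/9⌋ = $45,256. Book value $158,397.
Year 4: ⌊$158,397 × 200%/9⌋ = $35,199. Book value $123,198.
Year 5: ⌊$123,198 × 200%/9⌋ = $27,377. Book value $95,821.
Year 6: ⌊$95,821 × 200%/9⌋ = $21,293. Book value $74,528.
Year 7: ⌊$74,528 × 200%/9⌋ = $16,561. Book value $57,967.
Year 8: ⌊$57,967 × 200%/9⌋ = $12,881. Book value $45,086.
Year 9 (final): $45,086 − $28,000 = $17,086. Book value $28,000.

$74,811; $58,186; $45,256; $35,199; $27,377; $21,293; $16,561; $12,881; $17,086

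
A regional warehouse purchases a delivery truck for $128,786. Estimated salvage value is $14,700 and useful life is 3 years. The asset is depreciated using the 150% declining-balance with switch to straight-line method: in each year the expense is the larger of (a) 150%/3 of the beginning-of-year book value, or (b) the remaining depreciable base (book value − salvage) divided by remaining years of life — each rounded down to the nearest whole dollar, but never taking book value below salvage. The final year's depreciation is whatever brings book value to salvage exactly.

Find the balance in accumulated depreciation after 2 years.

Depreciable base = $128,786 − $14,700 = $114,086.
Year 1: DB = ⌊$128,786 × 150%/3⌋ = $64,393; SL = ⌊$114,086/3⌋ = $38,028 → take DB $64,393. Book value $64,393.
Year 2: DB = ⌊$64,393 × 150%/3⌋ = $32,196; SL = ⌊$49,693/2⌋ = $24,846 → take DB $32,196. Book value $32,197.
Accumulated through year 2 = $128,786 − $32,197 = $96,589.

$96,589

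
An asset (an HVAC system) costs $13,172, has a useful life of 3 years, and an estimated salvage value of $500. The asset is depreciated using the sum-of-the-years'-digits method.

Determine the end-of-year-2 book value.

$2,612

Depreciable base = $13,172 − $500 = $12,672.
Sum of the years' digits = 3+2+1 = 6.
Year 1: $12,672 × 3/6 = $6,336. Book value $6,836.
Year 2: $12,672 × 2/6 = $4,224. Book value $2,612.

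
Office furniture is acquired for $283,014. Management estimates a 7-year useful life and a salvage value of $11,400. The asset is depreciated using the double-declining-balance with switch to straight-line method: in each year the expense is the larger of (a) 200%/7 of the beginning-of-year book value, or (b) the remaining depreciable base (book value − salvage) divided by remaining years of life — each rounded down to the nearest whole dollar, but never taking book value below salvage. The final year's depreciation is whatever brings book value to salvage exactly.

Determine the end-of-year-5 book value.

$52,623

Depreciable base = $283,014 − $11,400 = $271,614.
Year 1: DB = ⌊$283,014 × 200%/7⌋ = $80,861; SL = ⌊$271,614/7⌋ = $38,802 → take DB $80,861. Book value $202,153.
Year 2: DB = ⌊$202,153 × 200%/7⌋ = $57,758; SL = ⌊$190,753/6⌋ = $31,792 → take DB $57,758. Book value $144,395.
Year 3: DB = ⌊$144,395 × 200%/7⌋ = $41,255; SL = ⌊$132,995/5⌋ = $26,599 → take DB $41,255. Book value $103,140.
Year 4: DB = ⌊$103,140 × 200%/7⌋ = $29,468; SL = ⌊$91,740/4⌋ = $22,935 → take DB $29,468. Book value $73,672.
Year 5: DB = ⌊$73,672 × 200%/7⌋ = $21,049; SL = ⌊$62,272/3⌋ = $20,757 → take DB $21,049. Book value $52,623.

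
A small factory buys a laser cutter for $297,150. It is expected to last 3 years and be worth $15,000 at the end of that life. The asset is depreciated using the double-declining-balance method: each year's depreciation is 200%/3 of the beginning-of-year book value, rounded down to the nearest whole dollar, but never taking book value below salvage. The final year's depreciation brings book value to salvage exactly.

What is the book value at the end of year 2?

$33,017

Depreciable base = $297,150 − $15,000 = $282,150.
Year 1: ⌊$297,150 × 200%/3⌋ = $198,100. Book value $99,050.
Year 2: ⌊$99,050 × 200%/3⌋ = $66,033. Book value $33,017.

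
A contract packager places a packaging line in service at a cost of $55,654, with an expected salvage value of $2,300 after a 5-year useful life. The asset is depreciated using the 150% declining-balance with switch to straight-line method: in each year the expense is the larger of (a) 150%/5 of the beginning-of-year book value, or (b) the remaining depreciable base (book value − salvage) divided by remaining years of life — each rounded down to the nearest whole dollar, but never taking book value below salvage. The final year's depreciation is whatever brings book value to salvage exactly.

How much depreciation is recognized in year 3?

$8,323

Depreciable base = $55,654 − $2,300 = $53,354.
Year 1: DB = ⌊$55,654 × 150%/5⌋ = $16,696; SL = ⌊$53,354/5⌋ = $10,670 → take DB $16,696. Book value $38,958.
Year 2: DB = ⌊$38,958 × 150%/5⌋ = $11,687; SL = ⌊$36,658/4⌋ = $9,164 → take DB $11,687. Book value $27,271.
Year 3: DB = ⌊$27,271 × 150%/5⌋ = $8,181; SL = ⌊$24,971/3⌋ = $8,323 → take SL $8,323. Book value $18,948.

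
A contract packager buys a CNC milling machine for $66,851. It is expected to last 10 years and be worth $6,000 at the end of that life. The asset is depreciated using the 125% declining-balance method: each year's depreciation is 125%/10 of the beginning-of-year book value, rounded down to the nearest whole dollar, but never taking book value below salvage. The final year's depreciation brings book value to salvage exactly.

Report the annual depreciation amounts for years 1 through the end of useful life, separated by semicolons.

Depreciable base = $66,851 − $6,000 = $60,851.
Year 1: ⌊$66,851 × 125%/10⌋ = $8,356. Book value $58,495.
Year 2: ⌊$58,495 × 125%/10⌋ = $7,311. Book value $51,184.
Year 3: ⌊$51,184 × 125%/10⌋ = $6,398. Book value $44,786.
Year 4: ⌊$44,786 × 125%/10⌋ = $5,598. Book value $39,188.
Year 5: ⌊$39,188 × 125%/10⌋ = $4,898. Book value $34,290.
Year 6: ⌊$34,290 × 125%/10⌋ = $4,286. Book value $30,004.
Year 7: ⌊$30,004 × 125%/10⌋ = $3,750. Book value $26,254.
Year 8: ⌊$26,254 × 125%/10⌋ = $3,281. Book value $22,973.
Year 9: ⌊$22,973 × 125%/10⌋ = $2,871. Book value $20,102.
Year 10 (final): $20,102 − $6,000 = $14,102. Book value $6,000.

$8,356; $7,311; $6,398; $5,598; $4,898; $4,286; $3,750; $3,281; $2,871; $14,102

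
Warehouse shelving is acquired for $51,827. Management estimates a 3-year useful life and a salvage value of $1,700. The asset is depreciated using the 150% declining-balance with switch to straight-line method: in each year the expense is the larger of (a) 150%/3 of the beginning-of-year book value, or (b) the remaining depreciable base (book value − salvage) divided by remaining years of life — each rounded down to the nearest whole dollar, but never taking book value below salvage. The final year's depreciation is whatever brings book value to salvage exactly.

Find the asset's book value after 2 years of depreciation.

Depreciable base = $51,827 − $1,700 = $50,127.
Year 1: DB = ⌊$51,827 × 150%/3⌋ = $25,913; SL = ⌊$50,127/3⌋ = $16,709 → take DB $25,913. Book value $25,914.
Year 2: DB = ⌊$25,914 × 150%/3⌋ = $12,957; SL = ⌊$24,214/2⌋ = $12,107 → take DB $12,957. Book value $12,957.

$12,957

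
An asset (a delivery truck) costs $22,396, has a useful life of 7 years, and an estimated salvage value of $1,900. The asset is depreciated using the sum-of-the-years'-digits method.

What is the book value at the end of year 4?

$6,292

Depreciable base = $22,396 − $1,900 = $20,496.
Sum of the years' digits = 7+6+5+4+3+2+1 = 28.
Year 1: $20,496 × 7/28 = $5,124. Book value $17,272.
Year 2: $20,496 × 6/28 = $4,392. Book value $12,880.
Year 3: $20,496 × 5/28 = $3,660. Book value $9,220.
Year 4: $20,496 × 4/28 = $2,928. Book value $6,292.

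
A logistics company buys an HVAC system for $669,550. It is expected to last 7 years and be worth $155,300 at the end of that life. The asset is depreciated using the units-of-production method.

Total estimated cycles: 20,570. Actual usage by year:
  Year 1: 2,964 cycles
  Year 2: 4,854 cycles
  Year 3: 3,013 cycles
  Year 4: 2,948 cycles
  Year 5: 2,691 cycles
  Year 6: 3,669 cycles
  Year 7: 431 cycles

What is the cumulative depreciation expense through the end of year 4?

$344,475

Depreciable base = $669,550 − $155,300 = $514,250.
Rate = $514,250 / 20,570 cycles = $25 per cycle.
Year 1: 2,964 × $25 = $74,100. Book value $595,450.
Year 2: 4,854 × $25 = $121,350. Book value $474,100.
Year 3: 3,013 × $25 = $75,325. Book value $398,775.
Year 4: 2,948 × $25 = $73,700. Book value $325,075.
Accumulated through year 4 = $669,550 − $325,075 = $344,475.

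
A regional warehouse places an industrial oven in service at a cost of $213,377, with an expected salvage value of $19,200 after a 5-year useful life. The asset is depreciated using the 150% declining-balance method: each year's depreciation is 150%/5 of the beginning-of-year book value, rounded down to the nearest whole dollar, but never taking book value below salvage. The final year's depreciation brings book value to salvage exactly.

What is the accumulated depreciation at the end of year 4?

$162,144

Depreciable base = $213,377 − $19,200 = $194,177.
Year 1: ⌊$213,377 × 150%/5⌋ = $64,013. Book value $149,364.
Year 2: ⌊$149,364 × 150%/5⌋ = $44,809. Book value $104,555.
Year 3: ⌊$104,555 × 150%/5⌋ = $31,366. Book value $73,189.
Year 4: ⌊$73,189 × 150%/5⌋ = $21,956. Book value $51,233.
Accumulated through year 4 = $213,377 − $51,233 = $162,144.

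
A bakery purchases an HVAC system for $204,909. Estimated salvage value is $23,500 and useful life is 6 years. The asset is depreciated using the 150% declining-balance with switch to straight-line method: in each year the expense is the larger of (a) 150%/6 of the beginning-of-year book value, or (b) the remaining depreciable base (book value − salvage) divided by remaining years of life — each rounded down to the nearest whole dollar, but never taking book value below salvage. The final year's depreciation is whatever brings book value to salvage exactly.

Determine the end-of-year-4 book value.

$64,836

Depreciable base = $204,909 − $23,500 = $181,409.
Year 1: DB = ⌊$204,909 × 150%/6⌋ = $51,227; SL = ⌊$181,409/6⌋ = $30,234 → take DB $51,227. Book value $153,682.
Year 2: DB = ⌊$153,682 × 150%/6⌋ = $38,420; SL = ⌊$130,182/5⌋ = $26,036 → take DB $38,420. Book value $115,262.
Year 3: DB = ⌊$115,262 × 150%/6⌋ = $28,815; SL = ⌊$91,762/4⌋ = $22,940 → take DB $28,815. Book value $86,447.
Year 4: DB = ⌊$86,447 × 150%/6⌋ = $21,611; SL = ⌊$62,947/3⌋ = $20,982 → take DB $21,611. Book value $64,836.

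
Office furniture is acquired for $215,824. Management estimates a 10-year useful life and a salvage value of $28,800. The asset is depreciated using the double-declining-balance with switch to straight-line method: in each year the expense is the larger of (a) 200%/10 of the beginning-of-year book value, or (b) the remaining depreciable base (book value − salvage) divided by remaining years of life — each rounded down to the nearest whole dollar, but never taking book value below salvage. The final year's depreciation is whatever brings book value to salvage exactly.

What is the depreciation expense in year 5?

$17,680

Depreciable base = $215,824 − $28,800 = $187,024.
Year 1: DB = ⌊$215,824 × 200%/10⌋ = $43,164; SL = ⌊$187,024/10⌋ = $18,702 → take DB $43,164. Book value $172,660.
Year 2: DB = ⌊$172,660 × 200%/10⌋ = $34,532; SL = ⌊$143,860/9⌋ = $15,984 → take DB $34,532. Book value $138,128.
Year 3: DB = ⌊$138,128 × 200%/10⌋ = $27,625; SL = ⌊$109,328/8⌋ = $13,666 → take DB $27,625. Book value $110,503.
Year 4: DB = ⌊$110,503 × 200%/10⌋ = $22,100; SL = ⌊$81,703/7⌋ = $11,671 → take DB $22,100. Book value $88,403.
Year 5: DB = ⌊$88,403 × 200%/10⌋ = $17,680; SL = ⌊$59,603/6⌋ = $9,933 → take DB $17,680. Book value $70,723.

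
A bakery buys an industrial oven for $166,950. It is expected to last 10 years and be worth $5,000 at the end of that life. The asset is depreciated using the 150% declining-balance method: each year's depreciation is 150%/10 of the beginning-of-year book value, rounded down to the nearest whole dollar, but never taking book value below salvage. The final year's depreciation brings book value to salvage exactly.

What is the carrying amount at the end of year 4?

Depreciable base = $166,950 − $5,000 = $161,950.
Year 1: ⌊$166,950 × 150%/10⌋ = $25,042. Book value $141,908.
Year 2: ⌊$141,908 × 150%/10⌋ = $21,286. Book value $120,622.
Year 3: ⌊$120,622 × 150%/10⌋ = $18,093. Book value $102,529.
Year 4: ⌊$102,529 × 150%/10⌋ = $15,379. Book value $87,150.

$87,150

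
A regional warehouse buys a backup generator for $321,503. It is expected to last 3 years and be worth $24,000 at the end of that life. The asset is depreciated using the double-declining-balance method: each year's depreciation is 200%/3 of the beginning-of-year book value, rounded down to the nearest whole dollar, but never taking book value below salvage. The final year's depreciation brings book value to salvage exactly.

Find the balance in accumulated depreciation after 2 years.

Depreciable base = $321,503 − $24,000 = $297,503.
Year 1: ⌊$321,503 × 200%/3⌋ = $214,335. Book value $107,168.
Year 2: ⌊$107,168 × 200%/3⌋ = $71,445. Book value $35,723.
Accumulated through year 2 = $321,503 − $35,723 = $285,780.

$285,780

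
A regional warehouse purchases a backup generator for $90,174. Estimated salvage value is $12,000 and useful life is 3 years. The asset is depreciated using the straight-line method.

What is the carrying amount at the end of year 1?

$64,116

Depreciable base = $90,174 − $12,000 = $78,174.
Annual expense = $78,174 / 3 = $26,058.
End of year 1: book value $64,116.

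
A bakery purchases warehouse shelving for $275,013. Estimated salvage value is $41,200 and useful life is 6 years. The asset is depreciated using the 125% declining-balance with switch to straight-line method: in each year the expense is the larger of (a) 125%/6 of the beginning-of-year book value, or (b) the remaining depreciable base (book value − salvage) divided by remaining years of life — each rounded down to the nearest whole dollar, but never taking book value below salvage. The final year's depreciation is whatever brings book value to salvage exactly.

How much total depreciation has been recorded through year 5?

$202,062

Depreciable base = $275,013 − $41,200 = $233,813.
Year 1: DB = ⌊$275,013 × 125%/6⌋ = $57,294; SL = ⌊$233,813/6⌋ = $38,968 → take DB $57,294. Book value $217,719.
Year 2: DB = ⌊$217,719 × 125%/6⌋ = $45,358; SL = ⌊$176,519/5⌋ = $35,303 → take DB $45,358. Book value $172,361.
Year 3: DB = ⌊$172,361 × 125%/6⌋ = $35,908; SL = ⌊$131,161/4⌋ = $32,790 → take DB $35,908. Book value $136,453.
Year 4: DB = ⌊$136,453 × 125%/6⌋ = $28,427; SL = ⌊$95,253/3⌋ = $31,751 → take SL $31,751. Book value $104,702.
Year 5: DB = ⌊$104,702 × 125%/6⌋ = $21,812; SL = ⌊$63,502/2⌋ = $31,751 → take SL $31,751. Book value $72,951.
Accumulated through year 5 = $275,013 − $72,951 = $202,062.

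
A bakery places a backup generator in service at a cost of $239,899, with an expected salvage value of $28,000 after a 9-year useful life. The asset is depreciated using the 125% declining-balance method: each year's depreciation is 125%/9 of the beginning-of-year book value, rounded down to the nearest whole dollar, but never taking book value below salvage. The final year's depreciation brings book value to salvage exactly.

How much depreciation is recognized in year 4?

$21,275

Depreciable base = $239,899 − $28,000 = $211,899.
Year 1: ⌊$239,899 × 125%/9⌋ = $33,319. Book value $206,580.
Year 2: ⌊$206,580 × 125%/9⌋ = $28,691. Book value $177,889.
Year 3: ⌊$177,889 × 125%/9⌋ = $24,706. Book value $153,183.
Year 4: ⌊$153,183 × 125%/9⌋ = $21,275. Book value $131,908.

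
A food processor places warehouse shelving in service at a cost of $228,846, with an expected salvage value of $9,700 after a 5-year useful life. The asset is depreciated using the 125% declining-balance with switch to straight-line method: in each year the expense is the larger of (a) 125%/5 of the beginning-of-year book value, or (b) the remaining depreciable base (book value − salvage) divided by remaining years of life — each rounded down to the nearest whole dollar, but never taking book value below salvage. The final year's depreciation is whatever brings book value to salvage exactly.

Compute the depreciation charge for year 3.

$39,675

Depreciable base = $228,846 − $9,700 = $219,146.
Year 1: DB = ⌊$228,846 × 125%/5⌋ = $57,211; SL = ⌊$219,146/5⌋ = $43,829 → take DB $57,211. Book value $171,635.
Year 2: DB = ⌊$171,635 × 125%/5⌋ = $42,908; SL = ⌊$161,935/4⌋ = $40,483 → take DB $42,908. Book value $128,727.
Year 3: DB = ⌊$128,727 × 125%/5⌋ = $32,181; SL = ⌊$119,027/3⌋ = $39,675 → take SL $39,675. Book value $89,052.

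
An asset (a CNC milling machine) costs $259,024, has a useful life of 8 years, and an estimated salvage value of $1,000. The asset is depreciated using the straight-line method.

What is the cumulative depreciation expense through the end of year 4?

Depreciable base = $259,024 − $1,000 = $258,024.
Annual expense = $258,024 / 8 = $32,253.
End of year 1: book value $226,771.
End of year 2: book value $194,518.
End of year 3: book value $162,265.
End of year 4: book value $130,012.
Accumulated through year 4 = $259,024 − $130,012 = $129,012.

$129,012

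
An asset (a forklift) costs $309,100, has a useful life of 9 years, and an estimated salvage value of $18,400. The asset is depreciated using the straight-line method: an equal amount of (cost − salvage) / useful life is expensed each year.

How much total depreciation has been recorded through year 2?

$64,600

Depreciable base = $309,100 − $18,400 = $290,700.
Annual expense = $290,700 / 9 = $32,300.
End of year 1: book value $276,800.
End of year 2: book value $244,500.
Accumulated through year 2 = $309,100 − $244,500 = $64,600.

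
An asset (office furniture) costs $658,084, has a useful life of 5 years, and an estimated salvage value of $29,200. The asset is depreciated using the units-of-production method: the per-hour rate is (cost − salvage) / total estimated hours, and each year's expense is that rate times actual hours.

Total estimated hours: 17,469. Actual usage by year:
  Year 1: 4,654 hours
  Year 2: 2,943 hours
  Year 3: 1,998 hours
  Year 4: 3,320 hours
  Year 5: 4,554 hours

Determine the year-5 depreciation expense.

Depreciable base = $658,084 − $29,200 = $628,884.
Rate = $628,884 / 17,469 hours = $36 per hour.
Year 1: 4,654 × $36 = $167,544. Book value $490,540.
Year 2: 2,943 × $36 = $105,948. Book value $384,592.
Year 3: 1,998 × $36 = $71,928. Book value $312,664.
Year 4: 3,320 × $36 = $119,520. Book value $193,144.
Year 5: 4,554 × $36 = $163,944. Book value $29,200.

$163,944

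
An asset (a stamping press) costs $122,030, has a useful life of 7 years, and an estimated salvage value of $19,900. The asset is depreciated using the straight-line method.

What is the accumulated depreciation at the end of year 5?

Depreciable base = $122,030 − $19,900 = $102,130.
Annual expense = $102,130 / 7 = $14,590.
End of year 1: book value $107,440.
End of year 2: book value $92,850.
End of year 3: book value $78,260.
End of year 4: book value $63,670.
End of year 5: book value $49,080.
Accumulated through year 5 = $122,030 − $49,080 = $72,950.

$72,950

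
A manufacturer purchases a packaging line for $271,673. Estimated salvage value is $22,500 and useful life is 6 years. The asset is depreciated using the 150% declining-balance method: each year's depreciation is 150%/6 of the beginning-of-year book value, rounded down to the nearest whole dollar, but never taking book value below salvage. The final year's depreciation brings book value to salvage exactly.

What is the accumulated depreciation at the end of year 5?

$207,203

Depreciable base = $271,673 − $22,500 = $249,173.
Year 1: ⌊$271,673 × 150%/6⌋ = $67,918. Book value $203,755.
Year 2: ⌊$203,755 × 150%/6⌋ = $50,938. Book value $152,817.
Year 3: ⌊$152,817 × 150%/6⌋ = $38,204. Book value $114,613.
Year 4: ⌊$114,613 × 150%/6⌋ = $28,653. Book value $85,960.
Year 5: ⌊$85,960 × 150%/6⌋ = $21,490. Book value $64,470.
Accumulated through year 5 = $271,673 − $64,470 = $207,203.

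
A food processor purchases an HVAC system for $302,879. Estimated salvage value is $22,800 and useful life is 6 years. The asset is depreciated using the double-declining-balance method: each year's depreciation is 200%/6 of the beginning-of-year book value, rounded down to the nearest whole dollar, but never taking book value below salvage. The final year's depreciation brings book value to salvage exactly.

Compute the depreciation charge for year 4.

$29,914

Depreciable base = $302,879 − $22,800 = $280,079.
Year 1: ⌊$302,879 × 200%/6⌋ = $100,959. Book value $201,920.
Year 2: ⌊$201,920 × 200%/6⌋ = $67,306. Book value $134,614.
Year 3: ⌊$134,614 × 200%/6⌋ = $44,871. Book value $89,743.
Year 4: ⌊$89,743 × 200%/6⌋ = $29,914. Book value $59,829.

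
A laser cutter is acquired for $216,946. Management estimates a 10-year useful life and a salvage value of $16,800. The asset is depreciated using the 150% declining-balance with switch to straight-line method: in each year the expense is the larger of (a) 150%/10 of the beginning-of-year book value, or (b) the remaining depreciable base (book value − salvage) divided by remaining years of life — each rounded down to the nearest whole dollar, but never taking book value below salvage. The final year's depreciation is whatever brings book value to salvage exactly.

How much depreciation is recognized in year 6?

$15,892

Depreciable base = $216,946 − $16,800 = $200,146.
Year 1: DB = ⌊$216,946 × 150%/10⌋ = $32,541; SL = ⌊$200,146/10⌋ = $20,014 → take DB $32,541. Book value $184,405.
Year 2: DB = ⌊$184,405 × 150%/10⌋ = $27,660; SL = ⌊$167,605/9⌋ = $18,622 → take DB $27,660. Book value $156,745.
Year 3: DB = ⌊$156,745 × 150%/10⌋ = $23,511; SL = ⌊$139,945/8⌋ = $17,493 → take DB $23,511. Book value $133,234.
Year 4: DB = ⌊$133,234 × 150%/10⌋ = $19,985; SL = ⌊$116,434/7⌋ = $16,633 → take DB $19,985. Book value $113,249.
Year 5: DB = ⌊$113,249 × 150%/10⌋ = $16,987; SL = ⌊$96,449/6⌋ = $16,074 → take DB $16,987. Book value $96,262.
Year 6: DB = ⌊$96,262 × 150%/10⌋ = $14,439; SL = ⌊$79,462/5⌋ = $15,892 → take SL $15,892. Book value $80,370.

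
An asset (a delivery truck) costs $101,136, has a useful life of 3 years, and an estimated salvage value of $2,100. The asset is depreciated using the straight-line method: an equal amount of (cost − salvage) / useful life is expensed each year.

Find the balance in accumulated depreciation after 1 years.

$33,012

Depreciable base = $101,136 − $2,100 = $99,036.
Annual expense = $99,036 / 3 = $33,012.
End of year 1: book value $68,124.
Accumulated through year 1 = $101,136 − $68,124 = $33,012.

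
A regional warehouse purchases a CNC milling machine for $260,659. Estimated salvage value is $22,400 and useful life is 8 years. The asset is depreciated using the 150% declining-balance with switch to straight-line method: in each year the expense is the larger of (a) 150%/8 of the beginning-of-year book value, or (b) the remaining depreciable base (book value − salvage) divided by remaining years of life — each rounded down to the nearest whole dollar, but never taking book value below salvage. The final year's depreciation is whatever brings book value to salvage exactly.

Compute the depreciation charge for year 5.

Depreciable base = $260,659 − $22,400 = $238,259.
Year 1: DB = ⌊$260,659 × 150%/8⌋ = $48,873; SL = ⌊$238,259/8⌋ = $29,782 → take DB $48,873. Book value $211,786.
Year 2: DB = ⌊$211,786 × 150%/8⌋ = $39,709; SL = ⌊$189,386/7⌋ = $27,055 → take DB $39,709. Book value $172,077.
Year 3: DB = ⌊$172,077 × 150%/8⌋ = $32,264; SL = ⌊$149,677/6⌋ = $24,946 → take DB $32,264. Book value $139,813.
Year 4: DB = ⌊$139,813 × 150%/8⌋ = $26,214; SL = ⌊$117,413/5⌋ = $23,482 → take DB $26,214. Book value $113,599.
Year 5: DB = ⌊$113,599 × 150%/8⌋ = $21,299; SL = ⌊$91,199/4⌋ = $22,799 → take SL $22,799. Book value $90,800.

$22,799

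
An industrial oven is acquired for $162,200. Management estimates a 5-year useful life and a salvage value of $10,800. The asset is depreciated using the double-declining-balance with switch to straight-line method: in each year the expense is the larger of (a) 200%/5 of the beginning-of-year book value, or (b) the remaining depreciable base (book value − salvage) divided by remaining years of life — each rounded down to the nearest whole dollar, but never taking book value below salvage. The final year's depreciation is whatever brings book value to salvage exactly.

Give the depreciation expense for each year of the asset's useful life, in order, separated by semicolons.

$64,880; $38,928; $23,356; $14,014; $10,222

Depreciable base = $162,200 − $10,800 = $151,400.
Year 1: DB = ⌊$162,200 × 200%/5⌋ = $64,880; SL = ⌊$151,400/5⌋ = $30,280 → take DB $64,880. Book value $97,320.
Year 2: DB = ⌊$97,320 × 200%/5⌋ = $38,928; SL = ⌊$86,520/4⌋ = $21,630 → take DB $38,928. Book value $58,392.
Year 3: DB = ⌊$58,392 × 200%/5⌋ = $23,356; SL = ⌊$47,592/3⌋ = $15,864 → take DB $23,356. Book value $35,036.
Year 4: DB = ⌊$35,036 × 200%/5⌋ = $14,014; SL = ⌊$24,236/2⌋ = $12,118 → take DB $14,014. Book value $21,022.
Year 5 (final): $21,022 − $10,800 = $10,222. Book value $10,800.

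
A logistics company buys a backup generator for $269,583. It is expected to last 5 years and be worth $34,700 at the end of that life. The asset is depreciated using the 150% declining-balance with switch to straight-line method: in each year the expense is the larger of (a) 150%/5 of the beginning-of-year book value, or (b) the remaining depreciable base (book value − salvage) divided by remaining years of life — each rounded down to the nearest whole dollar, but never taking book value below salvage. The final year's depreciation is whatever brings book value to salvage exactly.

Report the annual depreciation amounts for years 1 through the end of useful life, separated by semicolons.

Depreciable base = $269,583 − $34,700 = $234,883.
Year 1: DB = ⌊$269,583 × 150%/5⌋ = $80,874; SL = ⌊$234,883/5⌋ = $46,976 → take DB $80,874. Book value $188,709.
Year 2: DB = ⌊$188,709 × 150%/5⌋ = $56,612; SL = ⌊$154,009/4⌋ = $38,502 → take DB $56,612. Book value $132,097.
Year 3: DB = ⌊$132,097 × 150%/5⌋ = $39,629; SL = ⌊$97,397/3⌋ = $32,465 → take DB $39,629. Book value $92,468.
Year 4: DB = ⌊$92,468 × 150%/5⌋ = $27,740; SL = ⌊$57,768/2⌋ = $28,884 → take SL $28,884. Book value $63,584.
Year 5 (final): $63,584 − $34,700 = $28,884. Book value $34,700.

$80,874; $56,612; $39,629; $28,884; $28,884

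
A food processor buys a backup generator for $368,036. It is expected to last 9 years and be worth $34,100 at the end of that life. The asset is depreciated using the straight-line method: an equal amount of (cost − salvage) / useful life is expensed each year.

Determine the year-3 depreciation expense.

Depreciable base = $368,036 − $34,100 = $333,936.
Annual expense = $333,936 / 9 = $37,104.

$37,104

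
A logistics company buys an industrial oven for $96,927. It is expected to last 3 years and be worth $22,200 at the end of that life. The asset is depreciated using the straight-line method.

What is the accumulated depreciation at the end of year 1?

Depreciable base = $96,927 − $22,200 = $74,727.
Annual expense = $74,727 / 3 = $24,909.
End of year 1: book value $72,018.
Accumulated through year 1 = $96,927 − $72,018 = $24,909.

$24,909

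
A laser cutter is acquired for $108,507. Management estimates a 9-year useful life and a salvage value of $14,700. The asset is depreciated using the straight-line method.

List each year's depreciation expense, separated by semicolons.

Depreciable base = $108,507 − $14,700 = $93,807.
Annual expense = $93,807 / 9 = $10,423.
End of year 1: book value $98,084.
End of year 2: book value $87,661.
End of year 3: book value $77,238.
End of year 4: book value $66,815.
End of year 5: book value $56,392.
End of year 6: book value $45,969.
End of year 7: book value $35,546.
End of year 8: book value $25,123.
End of year 9: book value $14,700.

$10,423; $10,423; $10,423; $10,423; $10,423; $10,423; $10,423; $10,423; $10,423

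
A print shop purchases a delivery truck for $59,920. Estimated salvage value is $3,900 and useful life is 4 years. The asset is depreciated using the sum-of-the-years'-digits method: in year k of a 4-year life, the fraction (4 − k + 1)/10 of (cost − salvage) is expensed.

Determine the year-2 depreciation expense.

$16,806

Depreciable base = $59,920 − $3,900 = $56,020.
Sum of the years' digits = 4+3+2+1 = 10.
Year 1: $56,020 × 4/10 = $22,408. Book value $37,512.
Year 2: $56,020 × 3/10 = $16,806. Book value $20,706.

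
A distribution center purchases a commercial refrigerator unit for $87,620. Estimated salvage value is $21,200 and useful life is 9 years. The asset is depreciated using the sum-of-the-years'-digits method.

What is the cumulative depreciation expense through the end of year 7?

Depreciable base = $87,620 − $21,200 = $66,420.
Sum of the years' digits = 9+8+7+6+5+4+3+2+1 = 45.
Year 1: $66,420 × 9/45 = $13,284. Book value $74,336.
Year 2: $66,420 × 8/45 = $11,808. Book value $62,528.
Year 3: $66,420 × 7/45 = $10,332. Book value $52,196.
Year 4: $66,420 × 6/45 = $8,856. Book value $43,340.
Year 5: $66,420 × 5/45 = $7,380. Book value $35,960.
Year 6: $66,420 × 4/45 = $5,904. Book value $30,056.
Year 7: $66,420 × 3/45 = $4,428. Book value $25,628.
Accumulated through year 7 = $87,620 − $25,628 = $61,992.

$61,992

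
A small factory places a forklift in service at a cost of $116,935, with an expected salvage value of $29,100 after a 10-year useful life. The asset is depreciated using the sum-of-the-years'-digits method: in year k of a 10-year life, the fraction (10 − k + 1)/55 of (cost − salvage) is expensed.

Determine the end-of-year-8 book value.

$33,891

Depreciable base = $116,935 − $29,100 = $87,835.
Sum of the years' digits = 10+9+8+7+6+5+4+3+2+1 = 55.
Year 1: $87,835 × 10/55 = $15,970. Book value $100,965.
Year 2: $87,835 × 9/55 = $14,373. Book value $86,592.
Year 3: $87,835 × 8/55 = $12,776. Book value $73,816.
Year 4: $87,835 × 7/55 = $11,179. Book value $62,637.
Year 5: $87,835 × 6/55 = $9,582. Book value $53,055.
Year 6: $87,835 × 5/55 = $7,985. Book value $45,070.
Year 7: $87,835 × 4/55 = $6,388. Book value $38,682.
Year 8: $87,835 × 3/55 = $4,791. Book value $33,891.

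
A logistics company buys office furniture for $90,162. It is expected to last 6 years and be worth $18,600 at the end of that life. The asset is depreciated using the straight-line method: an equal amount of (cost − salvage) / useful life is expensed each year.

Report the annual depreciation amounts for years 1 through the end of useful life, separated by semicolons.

Depreciable base = $90,162 − $18,600 = $71,562.
Annual expense = $71,562 / 6 = $11,927.
End of year 1: book value $78,235.
End of year 2: book value $66,308.
End of year 3: book value $54,381.
End of year 4: book value $42,454.
End of year 5: book value $30,527.
End of year 6: book value $18,600.

$11,927; $11,927; $11,927; $11,927; $11,927; $11,927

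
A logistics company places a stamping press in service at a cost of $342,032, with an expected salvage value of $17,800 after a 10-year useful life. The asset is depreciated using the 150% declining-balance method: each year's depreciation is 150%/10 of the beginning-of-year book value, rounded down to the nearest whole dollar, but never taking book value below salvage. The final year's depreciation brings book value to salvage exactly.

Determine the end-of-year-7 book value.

$109,650

Depreciable base = $342,032 − $17,800 = $324,232.
Year 1: ⌊$342,032 × 150%/10⌋ = $51,304. Book value $290,728.
Year 2: ⌊$290,728 × 150%/10⌋ = $43,609. Book value $247,119.
Year 3: ⌊$247,119 × 150%/10⌋ = $37,067. Book value $210,052.
Year 4: ⌊$210,052 × 150%/10⌋ = $31,507. Book value $178,545.
Year 5: ⌊$178,545 × 150%/10⌋ = $26,781. Book value $151,764.
Year 6: ⌊$151,764 × 150%/10⌋ = $22,764. Book value $129,000.
Year 7: ⌊$129,000 × 150%/10⌋ = $19,350. Book value $109,650.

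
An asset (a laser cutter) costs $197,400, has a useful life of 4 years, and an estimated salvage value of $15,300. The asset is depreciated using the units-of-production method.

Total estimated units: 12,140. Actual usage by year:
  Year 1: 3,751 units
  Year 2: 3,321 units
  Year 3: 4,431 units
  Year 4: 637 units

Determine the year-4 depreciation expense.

Depreciable base = $197,400 − $15,300 = $182,100.
Rate = $182,100 / 12,140 units = $15 per unit.
Year 1: 3,751 × $15 = $56,265. Book value $141,135.
Year 2: 3,321 × $15 = $49,815. Book value $91,320.
Year 3: 4,431 × $15 = $66,465. Book value $24,855.
Year 4: 637 × $15 = $9,555. Book value $15,300.

$9,555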